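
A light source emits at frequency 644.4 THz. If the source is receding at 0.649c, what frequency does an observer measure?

β = v/c = 0.649
(1-β)/(1+β) = 0.351/1.649 = 0.2129
Doppler factor = √(0.2129) = 0.4614
f_obs = 644.4 × 0.4614 = 297.3 THz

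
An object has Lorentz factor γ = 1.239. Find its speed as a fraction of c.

From γ = 1/√(1 - v²/c²):
1/γ² = 1/1.239² = 0.6514
v²/c² = 1 - 0.6514 = 0.3486
v/c = √(0.3486) = 0.5904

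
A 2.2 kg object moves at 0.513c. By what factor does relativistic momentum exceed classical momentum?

p_rel = γmv, p_class = mv
Ratio = γ = 1/√(1 - 0.513²) = 1.165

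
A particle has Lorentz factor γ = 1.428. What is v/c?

From γ = 1/√(1 - v²/c²):
1/γ² = 1/1.428² = 0.4904
v²/c² = 1 - 0.4904 = 0.5096
v/c = √(0.5096) = 0.7139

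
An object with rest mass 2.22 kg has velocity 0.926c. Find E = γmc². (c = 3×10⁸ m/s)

γ = 1/√(1 - 0.926²) = 2.6488
mc² = 2.22 × (3×10⁸)² = 1.998×10¹⁷ J
E = γmc² = 2.6488 × 1.998×10¹⁷ = 5.292×10¹⁷ J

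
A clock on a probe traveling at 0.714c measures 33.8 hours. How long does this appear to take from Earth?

Proper time Δt₀ = 33.8 hours
γ = 1/√(1 - 0.714²) = 1.4283
Δt = γΔt₀ = 1.4283 × 33.8 = 48.28 hours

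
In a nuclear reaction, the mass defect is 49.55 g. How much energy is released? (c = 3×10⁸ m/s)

Convert mass defect: Δm = 49.55 g = 0.04955 kg
E = Δm·c² = 0.04955 × (3×10⁸)²
= 0.04955 × 9×10¹⁶ = 4.460×10¹⁵ J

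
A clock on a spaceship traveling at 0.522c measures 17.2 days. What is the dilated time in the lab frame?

Proper time Δt₀ = 17.2 days
γ = 1/√(1 - 0.522²) = 1.1724
Δt = γΔt₀ = 1.1724 × 17.2 = 20.17 days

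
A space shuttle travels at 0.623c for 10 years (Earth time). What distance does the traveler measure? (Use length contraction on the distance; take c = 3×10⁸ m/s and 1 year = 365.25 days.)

Earth distance: d = v × t = 0.623c × 10 yr = 5.8981×10¹⁶ m
γ = 1.2784
d' = d/γ = 5.8981×10¹⁶/1.2784 = 4.614×10¹⁶ m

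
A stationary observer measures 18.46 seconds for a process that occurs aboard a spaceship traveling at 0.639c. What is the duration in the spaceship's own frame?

Dilated time Δt = 18.46 seconds
γ = 1/√(1 - 0.639²) = 1.300
Δt₀ = Δt/γ = 18.46/1.300 = 14.20 seconds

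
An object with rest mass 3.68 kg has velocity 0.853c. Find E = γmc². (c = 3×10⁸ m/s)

γ = 1/√(1 - 0.853²) = 1.916
mc² = 3.68 × (3×10⁸)² = 3.312×10¹⁷ J
E = γmc² = 1.916 × 3.312×10¹⁷ = 6.346×10¹⁷ J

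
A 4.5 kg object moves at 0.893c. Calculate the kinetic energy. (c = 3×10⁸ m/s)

γ = 1/√(1 - 0.893²) = 2.222
γ - 1 = 1.222
KE = (γ-1)mc² = 1.222 × 4.5 × (3×10⁸)² = 4.949×10¹⁷ J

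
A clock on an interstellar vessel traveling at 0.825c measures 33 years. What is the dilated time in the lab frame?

Proper time Δt₀ = 33 years
γ = 1/√(1 - 0.825²) = 1.7695
Δt = γΔt₀ = 1.7695 × 33 = 58.39 years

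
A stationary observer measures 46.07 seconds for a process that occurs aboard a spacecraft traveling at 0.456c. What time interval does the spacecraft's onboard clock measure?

Dilated time Δt = 46.07 seconds
γ = 1/√(1 - 0.456²) = 1.1236
Δt₀ = Δt/γ = 46.07/1.1236 = 41.00 seconds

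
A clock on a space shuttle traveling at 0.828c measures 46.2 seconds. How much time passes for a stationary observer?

Proper time Δt₀ = 46.2 seconds
γ = 1/√(1 - 0.828²) = 1.7834
Δt = γΔt₀ = 1.7834 × 46.2 = 82.39 seconds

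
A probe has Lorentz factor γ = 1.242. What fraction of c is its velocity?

From γ = 1/√(1 - v²/c²):
1/γ² = 1/1.242² = 0.64827
v²/c² = 1 - 0.64827 = 0.35173
v/c = √(0.35173) = 0.5931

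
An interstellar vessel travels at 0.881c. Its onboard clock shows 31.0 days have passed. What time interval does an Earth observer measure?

Proper time Δt₀ = 31.0 days
γ = 1/√(1 - 0.881²) = 2.1136
Δt = γΔt₀ = 2.1136 × 31.0 = 65.52 days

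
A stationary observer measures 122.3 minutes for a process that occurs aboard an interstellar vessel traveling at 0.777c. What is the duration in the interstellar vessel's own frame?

Dilated time Δt = 122.3 minutes
γ = 1/√(1 - 0.777²) = 1.5886
Δt₀ = Δt/γ = 122.3/1.5886 = 76.99 minutes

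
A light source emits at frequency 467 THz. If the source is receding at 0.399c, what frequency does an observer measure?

β = v/c = 0.399
(1-β)/(1+β) = 0.601/1.399 = 0.4296
Doppler factor = √(0.4296) = 0.6554
f_obs = 467 × 0.6554 = 306.1 THz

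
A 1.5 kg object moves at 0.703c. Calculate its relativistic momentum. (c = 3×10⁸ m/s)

γ = 1/√(1 - 0.703²) = 1.406
v = 0.703 × 3×10⁸ = 2.109×10⁸ m/s
p = γmv = 1.406 × 1.5 × 2.109×10⁸ = 4.448×10⁸ kg·m/s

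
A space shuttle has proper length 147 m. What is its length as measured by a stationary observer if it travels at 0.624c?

Proper length L₀ = 147 m
γ = 1/√(1 - 0.624²) = 1.2797
L = L₀/γ = 147/1.2797 = 114.9 m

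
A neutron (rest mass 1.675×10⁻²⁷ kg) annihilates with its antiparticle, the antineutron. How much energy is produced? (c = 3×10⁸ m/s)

Both particles have the same rest mass, so total mass = 2m
E = 2m·c² = 2 × 1.675×10⁻²⁷ × (3×10⁸)²
= 2 × 1.675×10⁻²⁷ × 9×10¹⁶
= 3.015×10⁻¹⁰ J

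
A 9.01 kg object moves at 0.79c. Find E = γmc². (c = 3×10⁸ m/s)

γ = 1/√(1 - 0.79²) = 1.631
mc² = 9.01 × (3×10⁸)² = 8.109×10¹⁷ J
E = γmc² = 1.631 × 8.109×10¹⁷ = 1.323×10¹⁸ J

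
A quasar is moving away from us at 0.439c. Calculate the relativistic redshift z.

β = 0.439
(1+β)/(1-β) = 1.439/0.561 = 2.565
√(2.565) = 1.6016
z = 1.6016 - 1 = 0.6016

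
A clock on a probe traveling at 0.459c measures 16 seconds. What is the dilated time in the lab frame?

Proper time Δt₀ = 16 seconds
γ = 1/√(1 - 0.459²) = 1.1256
Δt = γΔt₀ = 1.1256 × 16 = 18.01 seconds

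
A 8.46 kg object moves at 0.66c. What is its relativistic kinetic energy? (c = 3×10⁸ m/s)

γ = 1/√(1 - 0.66²) = 1.3311
γ - 1 = 0.3311
KE = (γ-1)mc² = 0.3311 × 8.46 × (3×10⁸)² = 2.521×10¹⁷ J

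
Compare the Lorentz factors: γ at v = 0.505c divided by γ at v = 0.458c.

γ₁ = 1/√(1 - 0.505²) = 1.159
γ₂ = 1/√(1 - 0.458²) = 1.125
γ₁/γ₂ = 1.159/1.125 = 1.030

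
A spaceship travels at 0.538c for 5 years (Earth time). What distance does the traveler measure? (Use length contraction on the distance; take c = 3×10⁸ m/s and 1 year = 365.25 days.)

Earth distance: d = v × t = 0.538c × 5 yr = 2.5467×10¹⁶ m
γ = 1.1863
d' = d/γ = 2.5467×10¹⁶/1.1863 = 2.147×10¹⁶ m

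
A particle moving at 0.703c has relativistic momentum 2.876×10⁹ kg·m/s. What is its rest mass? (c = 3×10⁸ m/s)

γ = 1/√(1 - 0.703²) = 1.4061
v = 0.703 × 3×10⁸ = 2.109×10⁸ m/s
m = p/(γv) = 2.876×10⁹/(1.4061 × 2.109×10⁸) = 9.698 kg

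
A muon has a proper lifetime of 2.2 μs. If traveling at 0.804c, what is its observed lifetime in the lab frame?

Proper lifetime τ₀ = 2.2 μs
γ = 1/√(1 - 0.804²) = 1.682
τ = γτ₀ = 1.682 × 2.2 μs = 3.700 μs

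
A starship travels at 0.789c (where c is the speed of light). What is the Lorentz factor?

v/c = 0.789, so (v/c)² = 0.622521
1 - (v/c)² = 0.377479
γ = 1/√(0.377479) = 1.628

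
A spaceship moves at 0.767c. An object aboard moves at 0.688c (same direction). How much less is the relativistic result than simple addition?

Classical: u' + v = 0.688 + 0.767 = 1.455c
Relativistic: u = (0.688 + 0.767)/(1 + 0.527696) = 1.455/1.527696 = 0.9524c
Difference: 1.455 - 0.9524 = 0.5026c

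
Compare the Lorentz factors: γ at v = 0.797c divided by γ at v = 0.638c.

γ₁ = 1/√(1 - 0.797²) = 1.656
γ₂ = 1/√(1 - 0.638²) = 1.299
γ₁/γ₂ = 1.656/1.299 = 1.275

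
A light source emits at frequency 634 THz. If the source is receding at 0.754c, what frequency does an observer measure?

β = v/c = 0.754
(1-β)/(1+β) = 0.246/1.754 = 0.14025
Doppler factor = √(0.14025) = 0.3745
f_obs = 634 × 0.3745 = 237.4 THz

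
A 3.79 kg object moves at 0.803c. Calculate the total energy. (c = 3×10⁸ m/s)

γ = 1/√(1 - 0.803²) = 1.6779
mc² = 3.79 × (3×10⁸)² = 3.411×10¹⁷ J
E = γmc² = 1.6779 × 3.411×10¹⁷ = 5.723×10¹⁷ J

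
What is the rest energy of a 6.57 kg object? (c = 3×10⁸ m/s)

c² = (3×10⁸)² = 9.000×10¹⁶ m²/s²
E₀ = mc² = 6.57 × 9.000×10¹⁶ = 5.913×10¹⁷ J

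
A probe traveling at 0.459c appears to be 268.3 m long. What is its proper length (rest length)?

Contracted length L = 268.3 m
γ = 1/√(1 - 0.459²) = 1.1256
L₀ = γL = 1.1256 × 268.3 = 302.0 m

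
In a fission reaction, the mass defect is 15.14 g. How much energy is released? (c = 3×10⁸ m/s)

Convert mass defect: Δm = 15.14 g = 0.01514 kg
E = Δm·c² = 0.01514 × (3×10⁸)²
= 0.01514 × 9×10¹⁶ = 1.363×10¹⁵ J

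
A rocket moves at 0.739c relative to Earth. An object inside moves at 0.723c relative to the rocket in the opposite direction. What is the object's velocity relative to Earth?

Object's velocity in rocket frame is u' = -0.723c
u = (u' + v)/(1 + u'v/c²) = (v - 0.723)/(1 - 0.723·v/c²)
Numerator: 0.739 - 0.723 = 0.016
Denominator: 1 - 0.534297 = 0.465703
u = 0.016/0.465703 = 0.03436c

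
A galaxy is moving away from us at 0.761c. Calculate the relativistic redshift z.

β = 0.761
(1+β)/(1-β) = 1.761/0.239 = 7.368
√(7.368) = 2.714
z = 2.714 - 1 = 1.714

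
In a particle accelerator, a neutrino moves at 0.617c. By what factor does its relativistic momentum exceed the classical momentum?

p_rel = γmv, p_class = mv
Ratio = γ = 1/√(1 - 0.617²)
= 1/√(0.619311) = 1.271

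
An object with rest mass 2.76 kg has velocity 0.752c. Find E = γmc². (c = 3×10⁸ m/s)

γ = 1/√(1 - 0.752²) = 1.517
mc² = 2.76 × (3×10⁸)² = 2.484×10¹⁷ J
E = γmc² = 1.517 × 2.484×10¹⁷ = 3.768×10¹⁷ J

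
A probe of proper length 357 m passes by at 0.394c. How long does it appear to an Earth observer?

Proper length L₀ = 357 m
γ = 1/√(1 - 0.394²) = 1.088
L = L₀/γ = 357/1.088 = 328.1 m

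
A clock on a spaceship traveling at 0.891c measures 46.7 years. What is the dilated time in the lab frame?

Proper time Δt₀ = 46.7 years
γ = 1/√(1 - 0.891²) = 2.203
Δt = γΔt₀ = 2.203 × 46.7 = 102.9 years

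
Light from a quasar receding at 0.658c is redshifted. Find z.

β = 0.658
(1+β)/(1-β) = 1.658/0.342 = 4.848
√(4.848) = 2.202
z = 2.202 - 1 = 1.202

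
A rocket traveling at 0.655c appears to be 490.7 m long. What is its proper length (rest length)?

Contracted length L = 490.7 m
γ = 1/√(1 - 0.655²) = 1.3234
L₀ = γL = 1.3234 × 490.7 = 649.4 m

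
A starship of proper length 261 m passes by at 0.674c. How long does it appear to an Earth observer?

Proper length L₀ = 261 m
γ = 1/√(1 - 0.674²) = 1.354
L = L₀/γ = 261/1.354 = 192.8 m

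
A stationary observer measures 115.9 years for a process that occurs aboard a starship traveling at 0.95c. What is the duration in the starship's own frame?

Dilated time Δt = 115.9 years
γ = 1/√(1 - 0.95²) = 3.2026
Δt₀ = Δt/γ = 115.9/3.2026 = 36.19 years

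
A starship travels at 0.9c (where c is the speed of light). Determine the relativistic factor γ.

v/c = 0.9, so (v/c)² = 0.81
1 - (v/c)² = 0.19
γ = 1/√(0.19) = 2.294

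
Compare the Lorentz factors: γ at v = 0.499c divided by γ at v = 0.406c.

γ₁ = 1/√(1 - 0.499²) = 1.154
γ₂ = 1/√(1 - 0.406²) = 1.094
γ₁/γ₂ = 1.154/1.094 = 1.055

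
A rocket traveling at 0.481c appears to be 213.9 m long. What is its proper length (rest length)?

Contracted length L = 213.9 m
γ = 1/√(1 - 0.481²) = 1.1406
L₀ = γL = 1.1406 × 213.9 = 244.0 m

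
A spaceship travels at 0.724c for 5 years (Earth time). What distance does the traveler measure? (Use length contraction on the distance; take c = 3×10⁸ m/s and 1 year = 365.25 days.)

Earth distance: d = v × t = 0.724c × 5 yr = 3.4272×10¹⁶ m
γ = 1.4497
d' = d/γ = 3.4272×10¹⁶/1.4497 = 2.364×10¹⁶ m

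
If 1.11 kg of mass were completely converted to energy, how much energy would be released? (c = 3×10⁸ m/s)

Using E = mc²:
c² = (3×10⁸)² = 9×10¹⁶ m²/s²
E = 1.11 × 9×10¹⁶ = 9.990×10¹⁶ J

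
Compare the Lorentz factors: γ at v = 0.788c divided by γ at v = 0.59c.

γ₁ = 1/√(1 - 0.788²) = 1.624
γ₂ = 1/√(1 - 0.59²) = 1.239
γ₁/γ₂ = 1.624/1.239 = 1.311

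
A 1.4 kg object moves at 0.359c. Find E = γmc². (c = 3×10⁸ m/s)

γ = 1/√(1 - 0.359²) = 1.0714
mc² = 1.4 × (3×10⁸)² = 1.260×10¹⁷ J
E = γmc² = 1.0714 × 1.260×10¹⁷ = 1.350×10¹⁷ J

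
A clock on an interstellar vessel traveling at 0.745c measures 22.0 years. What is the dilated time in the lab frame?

Proper time Δt₀ = 22.0 years
γ = 1/√(1 - 0.745²) = 1.499
Δt = γΔt₀ = 1.499 × 22.0 = 32.98 years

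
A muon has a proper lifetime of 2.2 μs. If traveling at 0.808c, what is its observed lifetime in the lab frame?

Proper lifetime τ₀ = 2.2 μs
γ = 1/√(1 - 0.808²) = 1.6973
τ = γτ₀ = 1.6973 × 2.2 μs = 3.734 μs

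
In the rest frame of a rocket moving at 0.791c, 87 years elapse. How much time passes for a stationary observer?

Proper time Δt₀ = 87 years
γ = 1/√(1 - 0.791²) = 1.634
Δt = γΔt₀ = 1.634 × 87 = 142.2 years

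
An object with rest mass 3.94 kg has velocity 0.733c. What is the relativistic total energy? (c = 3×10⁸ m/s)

γ = 1/√(1 - 0.733²) = 1.470
mc² = 3.94 × (3×10⁸)² = 3.546×10¹⁷ J
E = γmc² = 1.470 × 3.546×10¹⁷ = 5.213×10¹⁷ J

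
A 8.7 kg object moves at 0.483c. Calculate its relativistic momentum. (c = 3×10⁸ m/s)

γ = 1/√(1 - 0.483²) = 1.142
v = 0.483 × 3×10⁸ = 1.449×10⁸ m/s
p = γmv = 1.142 × 8.7 × 1.449×10⁸ = 1.440×10⁹ kg·m/s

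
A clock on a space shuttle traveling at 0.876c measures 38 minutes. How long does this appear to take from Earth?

Proper time Δt₀ = 38 minutes
γ = 1/√(1 - 0.876²) = 2.0734
Δt = γΔt₀ = 2.0734 × 38 = 78.79 minutes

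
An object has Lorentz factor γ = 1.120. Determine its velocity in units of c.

From γ = 1/√(1 - v²/c²):
1/γ² = 1/1.120² = 0.7972
v²/c² = 1 - 0.7972 = 0.2028
v/c = √(0.2028) = 0.4503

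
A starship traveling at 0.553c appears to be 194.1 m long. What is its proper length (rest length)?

Contracted length L = 194.1 m
γ = 1/√(1 - 0.553²) = 1.2002
L₀ = γL = 1.2002 × 194.1 = 233.0 m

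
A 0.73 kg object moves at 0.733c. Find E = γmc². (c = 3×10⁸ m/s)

γ = 1/√(1 - 0.733²) = 1.4701
mc² = 0.73 × (3×10⁸)² = 6.570×10¹⁶ J
E = γmc² = 1.4701 × 6.570×10¹⁶ = 9.659×10¹⁶ J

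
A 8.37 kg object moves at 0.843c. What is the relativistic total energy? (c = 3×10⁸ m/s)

γ = 1/√(1 - 0.843²) = 1.859
mc² = 8.37 × (3×10⁸)² = 7.533×10¹⁷ J
E = γmc² = 1.859 × 7.533×10¹⁷ = 1.400×10¹⁸ J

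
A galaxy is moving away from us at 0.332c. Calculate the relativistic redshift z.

β = 0.332
(1+β)/(1-β) = 1.332/0.668 = 1.994
√(1.994) = 1.4121
z = 1.4121 - 1 = 0.4121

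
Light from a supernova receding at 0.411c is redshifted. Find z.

β = 0.411
(1+β)/(1-β) = 1.411/0.589 = 2.3956
√(2.3956) = 1.5478
z = 1.5478 - 1 = 0.5478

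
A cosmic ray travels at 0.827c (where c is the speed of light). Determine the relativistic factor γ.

v/c = 0.827, so (v/c)² = 0.683929
1 - (v/c)² = 0.316071
γ = 1/√(0.316071) = 1.779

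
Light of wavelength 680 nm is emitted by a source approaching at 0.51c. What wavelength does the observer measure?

β = 0.51
Wavelength Doppler factor = √(0.49/1.51) = √(0.324503) = 0.5697
λ_obs = 680 × 0.5697 = 387.4 nm (blueshift)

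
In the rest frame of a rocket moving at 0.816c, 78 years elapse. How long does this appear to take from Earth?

Proper time Δt₀ = 78 years
γ = 1/√(1 - 0.816²) = 1.730
Δt = γΔt₀ = 1.730 × 78 = 134.9 years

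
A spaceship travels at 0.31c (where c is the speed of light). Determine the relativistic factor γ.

v/c = 0.31, so (v/c)² = 0.0961
1 - (v/c)² = 0.9039
γ = 1/√(0.9039) = 1.052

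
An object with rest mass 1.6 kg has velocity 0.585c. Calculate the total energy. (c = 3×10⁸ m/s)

γ = 1/√(1 - 0.585²) = 1.233
mc² = 1.6 × (3×10⁸)² = 1.440×10¹⁷ J
E = γmc² = 1.233 × 1.440×10¹⁷ = 1.776×10¹⁷ J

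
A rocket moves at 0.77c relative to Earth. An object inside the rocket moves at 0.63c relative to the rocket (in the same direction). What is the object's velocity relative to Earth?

u = (u' + v)/(1 + u'v/c²)
Numerator: 0.63 + 0.77 = 1.4
Denominator: 1 + 0.4851 = 1.4851
u = 1.4/1.4851 = 0.9427c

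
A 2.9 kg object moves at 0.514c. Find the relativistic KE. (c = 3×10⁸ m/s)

γ = 1/√(1 - 0.514²) = 1.1658
γ - 1 = 0.1658
KE = (γ-1)mc² = 0.1658 × 2.9 × (3×10⁸)² = 4.327×10¹⁶ J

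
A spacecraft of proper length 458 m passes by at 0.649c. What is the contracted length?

Proper length L₀ = 458 m
γ = 1/√(1 - 0.649²) = 1.3144
L = L₀/γ = 458/1.3144 = 348.4 m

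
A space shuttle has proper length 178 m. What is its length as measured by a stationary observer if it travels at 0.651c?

Proper length L₀ = 178 m
γ = 1/√(1 - 0.651²) = 1.3174
L = L₀/γ = 178/1.3174 = 135.1 m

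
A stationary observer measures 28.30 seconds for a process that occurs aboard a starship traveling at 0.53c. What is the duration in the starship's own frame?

Dilated time Δt = 28.30 seconds
γ = 1/√(1 - 0.53²) = 1.179
Δt₀ = Δt/γ = 28.30/1.179 = 24.00 seconds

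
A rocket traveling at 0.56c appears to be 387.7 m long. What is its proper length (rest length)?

Contracted length L = 387.7 m
γ = 1/√(1 - 0.56²) = 1.207
L₀ = γL = 1.207 × 387.7 = 468.0 m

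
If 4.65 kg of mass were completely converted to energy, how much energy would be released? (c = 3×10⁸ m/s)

Using E = mc²:
c² = (3×10⁸)² = 9×10¹⁶ m²/s²
E = 4.65 × 9×10¹⁶ = 4.185×10¹⁷ J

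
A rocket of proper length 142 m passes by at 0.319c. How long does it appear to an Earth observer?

Proper length L₀ = 142 m
γ = 1/√(1 - 0.319²) = 1.055
L = L₀/γ = 142/1.055 = 134.6 m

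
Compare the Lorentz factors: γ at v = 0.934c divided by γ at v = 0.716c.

γ₁ = 1/√(1 - 0.934²) = 2.7990
γ₂ = 1/√(1 - 0.716²) = 1.4325
γ₁/γ₂ = 2.7990/1.4325 = 1.954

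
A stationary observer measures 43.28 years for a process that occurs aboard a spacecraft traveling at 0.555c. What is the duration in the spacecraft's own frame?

Dilated time Δt = 43.28 years
γ = 1/√(1 - 0.555²) = 1.2021
Δt₀ = Δt/γ = 43.28/1.2021 = 36.00 years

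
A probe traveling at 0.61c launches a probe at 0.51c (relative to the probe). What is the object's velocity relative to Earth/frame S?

u = (u' + v)/(1 + u'v/c²)
Numerator: 0.51 + 0.61 = 1.12
Denominator: 1 + 0.3111 = 1.3111
u = 1.12/1.3111 = 0.8542c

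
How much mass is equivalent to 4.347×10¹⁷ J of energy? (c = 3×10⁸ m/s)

From E = mc², we get m = E/c²
c² = (3×10⁸)² = 9×10¹⁶ m²/s²
m = 4.347×10¹⁷ / 9×10¹⁶ = 4.830 kg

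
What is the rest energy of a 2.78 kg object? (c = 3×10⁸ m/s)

c² = (3×10⁸)² = 9.000×10¹⁶ m²/s²
E₀ = mc² = 2.78 × 9.000×10¹⁶ = 2.502×10¹⁷ J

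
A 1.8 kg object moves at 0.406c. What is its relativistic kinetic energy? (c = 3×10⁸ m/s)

γ = 1/√(1 - 0.406²) = 1.09424
γ - 1 = 0.09424
KE = (γ-1)mc² = 0.09424 × 1.8 × (3×10⁸)² = 1.527×10¹⁶ J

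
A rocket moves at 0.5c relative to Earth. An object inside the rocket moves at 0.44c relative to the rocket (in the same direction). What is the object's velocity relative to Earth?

u = (u' + v)/(1 + u'v/c²)
Numerator: 0.44 + 0.5 = 0.94
Denominator: 1 + 0.22 = 1.22
u = 0.94/1.22 = 0.7705c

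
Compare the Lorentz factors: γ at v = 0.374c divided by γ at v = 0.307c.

γ₁ = 1/√(1 - 0.374²) = 1.078
γ₂ = 1/√(1 - 0.307²) = 1.051
γ₁/γ₂ = 1.078/1.051 = 1.026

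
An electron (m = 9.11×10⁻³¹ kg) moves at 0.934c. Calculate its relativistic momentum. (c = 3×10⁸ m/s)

γ = 1/√(1 - 0.934²) = 2.799
v = 0.934 × 3×10⁸ = 2.802×10⁸ m/s
p = γmv = 2.799 × 9.11×10⁻³¹ × 2.802×10⁸ = 7.145×10⁻²² kg·m/s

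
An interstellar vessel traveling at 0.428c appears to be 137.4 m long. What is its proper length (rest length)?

Contracted length L = 137.4 m
γ = 1/√(1 - 0.428²) = 1.106
L₀ = γL = 1.106 × 137.4 = 152.0 m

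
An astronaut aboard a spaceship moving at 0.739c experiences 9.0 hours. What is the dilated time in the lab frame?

Proper time Δt₀ = 9.0 hours
γ = 1/√(1 - 0.739²) = 1.484
Δt = γΔt₀ = 1.484 × 9.0 = 13.36 hours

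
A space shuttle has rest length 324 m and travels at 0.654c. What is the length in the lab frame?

Proper length L₀ = 324 m
γ = 1/√(1 - 0.654²) = 1.322
L = L₀/γ = 324/1.322 = 245.1 m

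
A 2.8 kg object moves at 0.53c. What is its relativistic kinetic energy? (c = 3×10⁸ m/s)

γ = 1/√(1 - 0.53²) = 1.17925
γ - 1 = 0.17925
KE = (γ-1)mc² = 0.17925 × 2.8 × (3×10⁸)² = 4.517×10¹⁶ J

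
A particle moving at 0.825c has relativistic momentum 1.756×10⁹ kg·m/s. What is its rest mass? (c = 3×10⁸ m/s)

γ = 1/√(1 - 0.825²) = 1.7695
v = 0.825 × 3×10⁸ = 2.475×10⁸ m/s
m = p/(γv) = 1.756×10⁹/(1.7695 × 2.475×10⁸) = 4.010 kg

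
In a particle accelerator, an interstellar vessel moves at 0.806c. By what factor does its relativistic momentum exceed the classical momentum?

p_rel = γmv, p_class = mv
Ratio = γ = 1/√(1 - 0.806²)
= 1/√(0.350364) = 1.689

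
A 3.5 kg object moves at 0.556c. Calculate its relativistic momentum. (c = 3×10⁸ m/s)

γ = 1/√(1 - 0.556²) = 1.2031
v = 0.556 × 3×10⁸ = 1.668×10⁸ m/s
p = γmv = 1.2031 × 3.5 × 1.668×10⁸ = 7.024×10⁸ kg·m/s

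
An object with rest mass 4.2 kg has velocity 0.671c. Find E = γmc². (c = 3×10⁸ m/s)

γ = 1/√(1 - 0.671²) = 1.3487
mc² = 4.2 × (3×10⁸)² = 3.780×10¹⁷ J
E = γmc² = 1.3487 × 3.780×10¹⁷ = 5.098×10¹⁷ J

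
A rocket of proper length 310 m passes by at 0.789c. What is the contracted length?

Proper length L₀ = 310 m
γ = 1/√(1 - 0.789²) = 1.6276
L = L₀/γ = 310/1.6276 = 190.5 m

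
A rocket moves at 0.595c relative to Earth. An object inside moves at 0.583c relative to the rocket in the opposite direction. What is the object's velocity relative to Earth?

Object's velocity in rocket frame is u' = -0.583c
u = (u' + v)/(1 + u'v/c²) = (v - 0.583)/(1 - 0.583·v/c²)
Numerator: 0.595 - 0.583 = 0.012
Denominator: 1 - 0.346885 = 0.653115
u = 0.012/0.653115 = 0.01837c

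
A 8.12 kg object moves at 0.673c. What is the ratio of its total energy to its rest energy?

E = γmc², E₀ = mc²
E/E₀ = γ = 1/√(1 - 0.673²) = 1.352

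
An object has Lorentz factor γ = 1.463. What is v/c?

From γ = 1/√(1 - v²/c²):
1/γ² = 1/1.463² = 0.4672
v²/c² = 1 - 0.4672 = 0.5328
v/c = √(0.5328) = 0.7299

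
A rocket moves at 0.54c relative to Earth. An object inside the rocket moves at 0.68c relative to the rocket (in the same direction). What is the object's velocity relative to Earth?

u = (u' + v)/(1 + u'v/c²)
Numerator: 0.68 + 0.54 = 1.22
Denominator: 1 + 0.3672 = 1.3672
u = 1.22/1.3672 = 0.8923c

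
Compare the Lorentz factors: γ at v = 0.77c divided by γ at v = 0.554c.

γ₁ = 1/√(1 - 0.77²) = 1.567
γ₂ = 1/√(1 - 0.554²) = 1.201
γ₁/γ₂ = 1.567/1.201 = 1.305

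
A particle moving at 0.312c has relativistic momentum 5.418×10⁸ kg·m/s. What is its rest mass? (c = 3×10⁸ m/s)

γ = 1/√(1 - 0.312²) = 1.0525
v = 0.312 × 3×10⁸ = 9.360×10⁷ m/s
m = p/(γv) = 5.418×10⁸/(1.0525 × 9.360×10⁷) = 5.500 kg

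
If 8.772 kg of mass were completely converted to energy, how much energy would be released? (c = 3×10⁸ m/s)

Using E = mc²:
c² = (3×10⁸)² = 9×10¹⁶ m²/s²
E = 8.772 × 9×10¹⁶ = 7.895×10¹⁷ J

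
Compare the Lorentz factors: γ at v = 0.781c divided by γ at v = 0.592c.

γ₁ = 1/√(1 - 0.781²) = 1.601
γ₂ = 1/√(1 - 0.592²) = 1.241
γ₁/γ₂ = 1.601/1.241 = 1.290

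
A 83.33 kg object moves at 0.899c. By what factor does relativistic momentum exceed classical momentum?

p_rel = γmv, p_class = mv
Ratio = γ = 1/√(1 - 0.899²) = 2.283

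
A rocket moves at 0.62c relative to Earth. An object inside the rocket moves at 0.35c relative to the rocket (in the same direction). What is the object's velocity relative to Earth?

u = (u' + v)/(1 + u'v/c²)
Numerator: 0.35 + 0.62 = 0.97
Denominator: 1 + 0.217 = 1.217
u = 0.97/1.217 = 0.7970c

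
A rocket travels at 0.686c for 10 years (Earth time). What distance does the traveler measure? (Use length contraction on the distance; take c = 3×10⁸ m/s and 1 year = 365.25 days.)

Earth distance: d = v × t = 0.686c × 10 yr = 6.4946×10¹⁶ m
γ = 1.3744
d' = d/γ = 6.4946×10¹⁶/1.3744 = 4.725×10¹⁶ m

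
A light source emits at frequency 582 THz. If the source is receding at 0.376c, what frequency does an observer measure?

β = v/c = 0.376
(1-β)/(1+β) = 0.624/1.376 = 0.4535
Doppler factor = √(0.4535) = 0.6734
f_obs = 582 × 0.6734 = 391.9 THz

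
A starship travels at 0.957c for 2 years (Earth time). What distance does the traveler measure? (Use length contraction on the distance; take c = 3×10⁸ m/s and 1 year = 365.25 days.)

Earth distance: d = v × t = 0.957c × 2 yr = 1.812×10¹⁶ m
γ = 3.447
d' = d/γ = 1.812×10¹⁶/3.447 = 5.257×10¹⁵ m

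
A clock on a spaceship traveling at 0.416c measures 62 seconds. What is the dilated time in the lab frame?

Proper time Δt₀ = 62 seconds
γ = 1/√(1 - 0.416²) = 1.0997
Δt = γΔt₀ = 1.0997 × 62 = 68.18 seconds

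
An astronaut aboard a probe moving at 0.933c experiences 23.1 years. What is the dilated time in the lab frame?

Proper time Δt₀ = 23.1 years
γ = 1/√(1 - 0.933²) = 2.779
Δt = γΔt₀ = 2.779 × 23.1 = 64.19 years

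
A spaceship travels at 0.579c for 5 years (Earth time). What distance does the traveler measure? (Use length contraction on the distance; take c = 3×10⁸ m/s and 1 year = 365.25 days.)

Earth distance: d = v × t = 0.579c × 5 yr = 2.7408×10¹⁶ m
γ = 1.2265
d' = d/γ = 2.7408×10¹⁶/1.2265 = 2.235×10¹⁶ m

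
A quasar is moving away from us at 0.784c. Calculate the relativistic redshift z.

β = 0.784
(1+β)/(1-β) = 1.784/0.216 = 8.259
√(8.259) = 2.874
z = 2.874 - 1 = 1.874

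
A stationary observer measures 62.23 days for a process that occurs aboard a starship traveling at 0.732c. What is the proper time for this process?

Dilated time Δt = 62.23 days
γ = 1/√(1 - 0.732²) = 1.4678
Δt₀ = Δt/γ = 62.23/1.4678 = 42.40 days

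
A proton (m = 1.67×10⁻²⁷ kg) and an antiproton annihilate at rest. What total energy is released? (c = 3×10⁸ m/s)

Both particles have the same rest mass, so total mass = 2m
E = 2m·c² = 2 × 1.67×10⁻²⁷ × (3×10⁸)²
= 2 × 1.67×10⁻²⁷ × 9×10¹⁶
= 3.006×10⁻¹⁰ J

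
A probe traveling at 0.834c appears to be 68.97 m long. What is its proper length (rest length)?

Contracted length L = 68.97 m
γ = 1/√(1 - 0.834²) = 1.812
L₀ = γL = 1.812 × 68.97 = 125.0 m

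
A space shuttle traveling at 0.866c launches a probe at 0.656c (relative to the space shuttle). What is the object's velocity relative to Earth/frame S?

u = (u' + v)/(1 + u'v/c²)
Numerator: 0.656 + 0.866 = 1.522
Denominator: 1 + 0.568096 = 1.568096
u = 1.522/1.568096 = 0.9706c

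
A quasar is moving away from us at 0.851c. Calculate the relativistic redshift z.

β = 0.851
(1+β)/(1-β) = 1.851/0.149 = 12.423
√(12.423) = 3.525
z = 3.525 - 1 = 2.525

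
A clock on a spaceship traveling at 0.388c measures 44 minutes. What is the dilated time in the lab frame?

Proper time Δt₀ = 44 minutes
γ = 1/√(1 - 0.388²) = 1.085
Δt = γΔt₀ = 1.085 × 44 = 47.74 minutes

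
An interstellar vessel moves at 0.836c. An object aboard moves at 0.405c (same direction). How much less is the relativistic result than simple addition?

Classical: u' + v = 0.405 + 0.836 = 1.241c
Relativistic: u = (0.405 + 0.836)/(1 + 0.33858) = 1.241/1.33858 = 0.9271c
Difference: 1.241 - 0.9271 = 0.3139c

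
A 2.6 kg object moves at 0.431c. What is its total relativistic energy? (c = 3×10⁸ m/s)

γ = 1/√(1 - 0.431²) = 1.108
mc² = 2.6 × (3×10⁸)² = 2.340×10¹⁷ J
E = γmc² = 1.108 × 2.340×10¹⁷ = 2.593×10¹⁷ J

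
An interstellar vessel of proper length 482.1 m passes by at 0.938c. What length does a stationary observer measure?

Proper length L₀ = 482.1 m
γ = 1/√(1 - 0.938²) = 2.885
L = L₀/γ = 482.1/2.885 = 167.1 m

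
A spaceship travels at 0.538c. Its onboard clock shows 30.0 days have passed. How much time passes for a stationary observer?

Proper time Δt₀ = 30.0 days
γ = 1/√(1 - 0.538²) = 1.1863
Δt = γΔt₀ = 1.1863 × 30.0 = 35.59 days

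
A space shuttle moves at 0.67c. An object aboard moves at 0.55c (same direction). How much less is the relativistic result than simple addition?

Classical: u' + v = 0.55 + 0.67 = 1.22c
Relativistic: u = (0.55 + 0.67)/(1 + 0.3685) = 1.22/1.3685 = 0.8915c
Difference: 1.22 - 0.8915 = 0.3285c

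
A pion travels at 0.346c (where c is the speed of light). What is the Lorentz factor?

v/c = 0.346, so (v/c)² = 0.119716
1 - (v/c)² = 0.880284
γ = 1/√(0.880284) = 1.066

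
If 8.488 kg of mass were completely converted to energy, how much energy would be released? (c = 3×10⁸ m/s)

Using E = mc²:
c² = (3×10⁸)² = 9×10¹⁶ m²/s²
E = 8.488 × 9×10¹⁶ = 7.639×10¹⁷ J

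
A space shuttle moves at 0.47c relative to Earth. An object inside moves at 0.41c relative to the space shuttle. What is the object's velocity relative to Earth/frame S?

u = (u' + v)/(1 + u'v/c²)
Numerator: 0.41 + 0.47 = 0.88
Denominator: 1 + 0.1927 = 1.1927
u = 0.88/1.1927 = 0.7378c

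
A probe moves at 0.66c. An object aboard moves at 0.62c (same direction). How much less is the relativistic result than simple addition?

Classical: u' + v = 0.62 + 0.66 = 1.28c
Relativistic: u = (0.62 + 0.66)/(1 + 0.4092) = 1.28/1.4092 = 0.9083c
Difference: 1.28 - 0.9083 = 0.3717c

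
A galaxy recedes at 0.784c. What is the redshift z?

β = 0.784
(1+β)/(1-β) = 1.784/0.216 = 8.259
√(8.259) = 2.874
z = 2.874 - 1 = 1.874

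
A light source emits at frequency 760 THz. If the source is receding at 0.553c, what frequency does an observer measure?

β = v/c = 0.553
(1-β)/(1+β) = 0.447/1.553 = 0.2878
Doppler factor = √(0.2878) = 0.5365
f_obs = 760 × 0.5365 = 407.7 THz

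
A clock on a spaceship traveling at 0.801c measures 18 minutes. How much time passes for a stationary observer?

Proper time Δt₀ = 18 minutes
γ = 1/√(1 - 0.801²) = 1.6704
Δt = γΔt₀ = 1.6704 × 18 = 30.07 minutes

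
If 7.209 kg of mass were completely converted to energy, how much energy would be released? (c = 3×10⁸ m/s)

Using E = mc²:
c² = (3×10⁸)² = 9×10¹⁶ m²/s²
E = 7.209 × 9×10¹⁶ = 6.488×10¹⁷ J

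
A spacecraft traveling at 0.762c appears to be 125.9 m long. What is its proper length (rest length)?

Contracted length L = 125.9 m
γ = 1/√(1 - 0.762²) = 1.544
L₀ = γL = 1.544 × 125.9 = 194.4 m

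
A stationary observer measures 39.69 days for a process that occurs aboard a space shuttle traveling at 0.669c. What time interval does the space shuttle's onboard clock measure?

Dilated time Δt = 39.69 days
γ = 1/√(1 - 0.669²) = 1.3454
Δt₀ = Δt/γ = 39.69/1.3454 = 29.50 days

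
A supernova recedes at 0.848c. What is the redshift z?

β = 0.848
(1+β)/(1-β) = 1.848/0.152 = 12.16
√(12.16) = 3.487
z = 3.487 - 1 = 2.487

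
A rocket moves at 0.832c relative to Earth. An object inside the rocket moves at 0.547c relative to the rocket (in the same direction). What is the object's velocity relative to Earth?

u = (u' + v)/(1 + u'v/c²)
Numerator: 0.547 + 0.832 = 1.379
Denominator: 1 + 0.455104 = 1.455104
u = 1.379/1.455104 = 0.9477c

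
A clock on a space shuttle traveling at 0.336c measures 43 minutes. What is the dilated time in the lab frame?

Proper time Δt₀ = 43 minutes
γ = 1/√(1 - 0.336²) = 1.0617
Δt = γΔt₀ = 1.0617 × 43 = 45.65 minutes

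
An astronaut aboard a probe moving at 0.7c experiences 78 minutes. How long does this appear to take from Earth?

Proper time Δt₀ = 78 minutes
γ = 1/√(1 - 0.7²) = 1.400
Δt = γΔt₀ = 1.400 × 78 = 109.2 minutes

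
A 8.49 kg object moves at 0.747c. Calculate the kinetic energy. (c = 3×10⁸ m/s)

γ = 1/√(1 - 0.747²) = 1.50416
γ - 1 = 0.50416
KE = (γ-1)mc² = 0.50416 × 8.49 × (3×10⁸)² = 3.852×10¹⁷ J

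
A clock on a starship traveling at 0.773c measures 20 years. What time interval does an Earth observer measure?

Proper time Δt₀ = 20 years
γ = 1/√(1 - 0.773²) = 1.5763
Δt = γΔt₀ = 1.5763 × 20 = 31.53 years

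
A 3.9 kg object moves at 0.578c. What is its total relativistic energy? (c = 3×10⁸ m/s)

γ = 1/√(1 - 0.578²) = 1.2254
mc² = 3.9 × (3×10⁸)² = 3.510×10¹⁷ J
E = γmc² = 1.2254 × 3.510×10¹⁷ = 4.301×10¹⁷ J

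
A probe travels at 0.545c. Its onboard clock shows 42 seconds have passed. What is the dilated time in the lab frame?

Proper time Δt₀ = 42 seconds
γ = 1/√(1 - 0.545²) = 1.1927
Δt = γΔt₀ = 1.1927 × 42 = 50.09 seconds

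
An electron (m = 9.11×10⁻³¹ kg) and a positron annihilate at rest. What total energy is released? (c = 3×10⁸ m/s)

Both particles have the same rest mass, so total mass = 2m
E = 2m·c² = 2 × 9.11×10⁻³¹ × (3×10⁸)²
= 2 × 9.11×10⁻³¹ × 9×10¹⁶
= 1.640×10⁻¹³ J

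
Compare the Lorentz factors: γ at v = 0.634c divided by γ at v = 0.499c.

γ₁ = 1/√(1 - 0.634²) = 1.2931
γ₂ = 1/√(1 - 0.499²) = 1.1539
γ₁/γ₂ = 1.2931/1.1539 = 1.121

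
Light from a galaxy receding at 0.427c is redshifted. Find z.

β = 0.427
(1+β)/(1-β) = 1.427/0.573 = 2.4904
√(2.4904) = 1.5781
z = 1.5781 - 1 = 0.5781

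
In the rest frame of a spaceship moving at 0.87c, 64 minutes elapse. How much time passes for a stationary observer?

Proper time Δt₀ = 64 minutes
γ = 1/√(1 - 0.87²) = 2.028
Δt = γΔt₀ = 2.028 × 64 = 129.8 minutes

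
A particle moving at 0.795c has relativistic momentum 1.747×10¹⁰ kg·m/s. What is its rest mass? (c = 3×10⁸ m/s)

γ = 1/√(1 - 0.795²) = 1.6485
v = 0.795 × 3×10⁸ = 2.385×10⁸ m/s
m = p/(γv) = 1.747×10¹⁰/(1.6485 × 2.385×10⁸) = 44.43 kg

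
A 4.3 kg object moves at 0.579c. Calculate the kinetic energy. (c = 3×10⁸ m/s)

γ = 1/√(1 - 0.579²) = 1.2265
γ - 1 = 0.2265
KE = (γ-1)mc² = 0.2265 × 4.3 × (3×10⁸)² = 8.766×10¹⁶ J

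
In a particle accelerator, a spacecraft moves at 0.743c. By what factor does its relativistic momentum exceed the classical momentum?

p_rel = γmv, p_class = mv
Ratio = γ = 1/√(1 - 0.743²)
= 1/√(0.447951) = 1.494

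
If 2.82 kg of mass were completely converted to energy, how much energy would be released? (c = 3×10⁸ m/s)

Using E = mc²:
c² = (3×10⁸)² = 9×10¹⁶ m²/s²
E = 2.82 × 9×10¹⁶ = 2.538×10¹⁷ J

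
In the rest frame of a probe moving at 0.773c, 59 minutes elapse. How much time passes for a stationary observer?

Proper time Δt₀ = 59 minutes
γ = 1/√(1 - 0.773²) = 1.5763
Δt = γΔt₀ = 1.5763 × 59 = 93.00 minutes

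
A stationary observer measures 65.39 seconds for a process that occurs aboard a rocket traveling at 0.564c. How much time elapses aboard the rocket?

Dilated time Δt = 65.39 seconds
γ = 1/√(1 - 0.564²) = 1.211
Δt₀ = Δt/γ = 65.39/1.211 = 54.00 seconds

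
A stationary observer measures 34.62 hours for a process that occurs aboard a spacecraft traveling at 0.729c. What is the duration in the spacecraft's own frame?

Dilated time Δt = 34.62 hours
γ = 1/√(1 - 0.729²) = 1.461
Δt₀ = Δt/γ = 34.62/1.461 = 23.70 hours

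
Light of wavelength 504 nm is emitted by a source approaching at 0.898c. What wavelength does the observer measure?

β = 0.898
Wavelength Doppler factor = √(0.102/1.898) = √(0.05374) = 0.2318
λ_obs = 504 × 0.2318 = 116.8 nm (blueshift)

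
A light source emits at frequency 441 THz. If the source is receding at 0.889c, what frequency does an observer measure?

β = v/c = 0.889
(1-β)/(1+β) = 0.111/1.889 = 0.05876
Doppler factor = √(0.05876) = 0.2424
f_obs = 441 × 0.2424 = 106.9 THz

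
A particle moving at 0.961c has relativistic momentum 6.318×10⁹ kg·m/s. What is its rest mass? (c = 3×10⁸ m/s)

γ = 1/√(1 - 0.961²) = 3.616
v = 0.961 × 3×10⁸ = 2.883×10⁸ m/s
m = p/(γv) = 6.318×10⁹/(3.616 × 2.883×10⁸) = 6.060 kg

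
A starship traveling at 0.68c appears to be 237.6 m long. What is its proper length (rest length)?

Contracted length L = 237.6 m
γ = 1/√(1 - 0.68²) = 1.364
L₀ = γL = 1.364 × 237.6 = 324.1 m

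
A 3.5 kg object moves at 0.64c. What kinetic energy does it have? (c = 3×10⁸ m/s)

γ = 1/√(1 - 0.64²) = 1.30145
γ - 1 = 0.30145
KE = (γ-1)mc² = 0.30145 × 3.5 × (3×10⁸)² = 9.496×10¹⁶ J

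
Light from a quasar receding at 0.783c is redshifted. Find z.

β = 0.783
(1+β)/(1-β) = 1.783/0.217 = 8.2166
√(8.2166) = 2.866
z = 2.866 - 1 = 1.866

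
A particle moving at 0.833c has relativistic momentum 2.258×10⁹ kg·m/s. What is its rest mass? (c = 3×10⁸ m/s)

γ = 1/√(1 - 0.833²) = 1.8074
v = 0.833 × 3×10⁸ = 2.499×10⁸ m/s
m = p/(γv) = 2.258×10⁹/(1.8074 × 2.499×10⁸) = 4.999 kg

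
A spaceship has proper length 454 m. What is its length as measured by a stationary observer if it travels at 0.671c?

Proper length L₀ = 454 m
γ = 1/√(1 - 0.671²) = 1.3487
L = L₀/γ = 454/1.3487 = 336.6 m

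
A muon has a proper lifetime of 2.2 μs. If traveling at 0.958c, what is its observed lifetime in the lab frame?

Proper lifetime τ₀ = 2.2 μs
γ = 1/√(1 - 0.958²) = 3.4871
τ = γτ₀ = 3.4871 × 2.2 μs = 7.672 μs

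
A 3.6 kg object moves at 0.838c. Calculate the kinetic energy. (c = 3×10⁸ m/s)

γ = 1/√(1 - 0.838²) = 1.8326
γ - 1 = 0.8326
KE = (γ-1)mc² = 0.8326 × 3.6 × (3×10⁸)² = 2.698×10¹⁷ J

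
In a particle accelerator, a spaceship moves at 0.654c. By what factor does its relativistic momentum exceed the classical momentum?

p_rel = γmv, p_class = mv
Ratio = γ = 1/√(1 - 0.654²)
= 1/√(0.572284) = 1.322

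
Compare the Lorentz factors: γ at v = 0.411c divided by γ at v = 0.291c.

γ₁ = 1/√(1 - 0.411²) = 1.0969
γ₂ = 1/√(1 - 0.291²) = 1.0452
γ₁/γ₂ = 1.0969/1.0452 = 1.049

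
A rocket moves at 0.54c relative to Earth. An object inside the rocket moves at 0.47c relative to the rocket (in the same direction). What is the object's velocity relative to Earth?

u = (u' + v)/(1 + u'v/c²)
Numerator: 0.47 + 0.54 = 1.01
Denominator: 1 + 0.2538 = 1.2538
u = 1.01/1.2538 = 0.8056c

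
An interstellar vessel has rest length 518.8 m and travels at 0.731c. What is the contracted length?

Proper length L₀ = 518.8 m
γ = 1/√(1 - 0.731²) = 1.4655
L = L₀/γ = 518.8/1.4655 = 354.0 m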